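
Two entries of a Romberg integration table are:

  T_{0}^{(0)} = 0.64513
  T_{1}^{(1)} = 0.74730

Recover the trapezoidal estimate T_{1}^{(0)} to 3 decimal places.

From T_{1}^{(1)} = (4·T_{1}^{(0)} − T_{0}^{(0)})/3, solve for T_{1}^{(0)}:
4·T_{1}^{(0)} = 3·0.74730 + 0.64513 = 2.88703
T_{1}^{(0)} = 0.72176

0.722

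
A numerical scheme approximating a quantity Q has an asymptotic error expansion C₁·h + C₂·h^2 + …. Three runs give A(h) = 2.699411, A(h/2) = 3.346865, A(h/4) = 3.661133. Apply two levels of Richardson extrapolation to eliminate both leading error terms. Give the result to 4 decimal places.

First eliminate the h term (factor 2^1 = 2):
  B₁ = (2·3.346865 − 2.699411)/1 = 3.994319
  B₂ = (2·3.661133 − 3.346865)/1 = 3.975401
Then eliminate the h^2 term (factor 2^2 = 4):
  (4·3.975401 − 3.994319)/3 = 3.969095

3.9691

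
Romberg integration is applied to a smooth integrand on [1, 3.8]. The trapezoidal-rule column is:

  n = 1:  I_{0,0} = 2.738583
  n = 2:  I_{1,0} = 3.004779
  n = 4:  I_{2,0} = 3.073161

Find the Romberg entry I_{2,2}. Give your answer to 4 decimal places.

Richardson extrapolation on the trapezoidal column (denominator 4−1=3):
I_{1,1} = (4·3.004779 − 2.738583) / 3 = 3.093511
I_{2,1} = (4·3.073161 − 3.004779) / 3 = 3.095955
I_{2,2} = (16·3.095955 − 3.093511) / 15 = 3.096118

3.0961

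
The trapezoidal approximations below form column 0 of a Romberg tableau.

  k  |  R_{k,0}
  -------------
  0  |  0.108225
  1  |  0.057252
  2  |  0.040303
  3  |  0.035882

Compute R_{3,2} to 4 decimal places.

Richardson extrapolation on the trapezoidal column (denominator 4−1=3):
R_{2,1} = 0.040303 + (0.040303 − 0.057252)/3 = 0.034653
R_{3,1} = (4·0.035882 − 0.040303) / 3 = 0.034408
R_{3,2} = 0.034408 + (0.034408 − 0.034653)/15 = 0.034392

0.0344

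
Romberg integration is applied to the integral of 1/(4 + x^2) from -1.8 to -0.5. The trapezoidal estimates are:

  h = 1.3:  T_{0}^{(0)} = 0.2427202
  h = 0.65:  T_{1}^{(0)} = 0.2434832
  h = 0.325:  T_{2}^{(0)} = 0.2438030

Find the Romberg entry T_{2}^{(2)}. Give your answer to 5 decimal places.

0.24392

T_{1}^{(1)} = 0.2434832 + (0.2434832 − 0.2427202)/3 = 0.2437375
T_{2}^{(1)} = (4·0.2438030 − 0.2434832) / 3 = 0.2439096
T_{2}^{(2)} = 0.2439096 + (0.2439096 − 0.2437375)/15 = 0.2439211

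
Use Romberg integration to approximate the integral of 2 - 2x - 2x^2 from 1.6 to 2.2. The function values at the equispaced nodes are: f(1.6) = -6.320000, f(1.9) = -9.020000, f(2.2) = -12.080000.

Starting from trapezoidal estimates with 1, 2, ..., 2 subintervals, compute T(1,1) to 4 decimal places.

-5.4480

T(0,0) (trapezoid, 1 panel, h=0.6000): -5.520000
T(1,0) (trapezoid, 2 panels, h=0.3000): -5.466000
T(1,1) = -5.466000 + (-5.466000 − (-5.520000))/3 = -5.448000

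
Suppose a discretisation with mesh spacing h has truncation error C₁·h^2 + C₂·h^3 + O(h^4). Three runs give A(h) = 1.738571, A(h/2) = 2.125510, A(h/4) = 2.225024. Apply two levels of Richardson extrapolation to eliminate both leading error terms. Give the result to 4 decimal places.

2.2587

First eliminate the h^2 term (factor 2^2 = 4):
  B₁ = (4·2.125510 − 1.738571)/3 = 2.254490
  B₂ = (4·2.225024 − 2.125510)/3 = 2.258195
Then eliminate the h^3 term (factor 2^3 = 8):
  (8·2.258195 − 2.254490)/7 = 2.258724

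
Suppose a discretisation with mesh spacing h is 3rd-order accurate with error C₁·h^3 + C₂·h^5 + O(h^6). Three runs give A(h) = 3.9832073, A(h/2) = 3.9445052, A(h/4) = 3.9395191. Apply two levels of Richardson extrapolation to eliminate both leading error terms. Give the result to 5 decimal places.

First eliminate the h^3 term (factor 2^3 = 8):
  B₁ = (8·3.9445052 − 3.9832073)/7 = 3.9389763
  B₂ = (8·3.9395191 − 3.9445052)/7 = 3.9388068
Then eliminate the h^5 term (factor 2^5 = 32):
  (32·3.9388068 − 3.9389763)/31 = 3.9388013

3.93880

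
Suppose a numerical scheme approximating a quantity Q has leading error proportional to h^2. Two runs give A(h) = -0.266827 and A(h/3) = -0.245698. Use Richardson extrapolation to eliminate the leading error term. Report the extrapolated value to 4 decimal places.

The leading error scales as h^2; refining by a factor of 3 reduces it by 3^2 = 9.
Extrapolated value = (9·A(h/3) − A(h)) / (9 − 1)
= (9·(-0.245698) − (-0.266827)) / 8
= -1.944455 / 8 = -0.243057

-0.2431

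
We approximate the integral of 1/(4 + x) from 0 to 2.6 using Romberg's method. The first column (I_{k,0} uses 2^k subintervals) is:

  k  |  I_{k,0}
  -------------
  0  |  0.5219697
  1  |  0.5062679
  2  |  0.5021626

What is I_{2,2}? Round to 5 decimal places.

Richardson extrapolation on the trapezoidal column (denominator 4−1=3):
I_{1,1} = (4·0.5062679 − 0.5219697) / 3 = 0.5010340
I_{2,1} = (4·0.5021626 − 0.5062679) / 3 = 0.5007942
I_{2,2} = (16·0.5007942 − 0.5010340) / 15 = 0.5007782
(Column j=1 coincides with Simpson's rule on the same nodes.)

0.50078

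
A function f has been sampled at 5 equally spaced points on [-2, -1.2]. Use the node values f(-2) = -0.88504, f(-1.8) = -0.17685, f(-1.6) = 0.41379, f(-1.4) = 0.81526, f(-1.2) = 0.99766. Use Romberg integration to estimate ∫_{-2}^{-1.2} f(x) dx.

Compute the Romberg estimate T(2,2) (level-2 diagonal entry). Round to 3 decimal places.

T(0,0) (trapezoid, 1 panel, h=0.8000): 0.04505
T(1,0) (trapezoid, 2 panels, h=0.4000): 0.18804
T(2,0) (trapezoid, 4 panels, h=0.2000): 0.22170
T(1,1) = 0.18804 + (0.18804 − 0.04505)/3 = 0.23570
T(2,1) = 0.22170 + (0.22170 − 0.18804)/3 = 0.23292
T(2,2) = 0.23292 + (0.23292 − 0.23570)/15 = 0.23273

0.233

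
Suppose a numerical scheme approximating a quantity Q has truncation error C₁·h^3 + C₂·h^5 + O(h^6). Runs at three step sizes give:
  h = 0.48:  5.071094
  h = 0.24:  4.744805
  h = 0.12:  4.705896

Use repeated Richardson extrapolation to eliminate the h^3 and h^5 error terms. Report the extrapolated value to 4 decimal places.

First eliminate the h^3 term (factor 2^3 = 8):
  B₁ = (8·4.744805 − 5.071094)/7 = 4.698192
  B₂ = (8·4.705896 − 4.744805)/7 = 4.700338
Then eliminate the h^5 term (factor 2^5 = 32):
  (32·4.700338 − 4.698192)/31 = 4.700407

4.7004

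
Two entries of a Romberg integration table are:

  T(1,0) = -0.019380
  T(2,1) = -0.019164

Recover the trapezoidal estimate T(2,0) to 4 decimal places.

From T(2,1) = (4·T(2,0) − T(1,0))/3, solve for T(2,0):
4·T(2,0) = 3·(-0.019164) + (-0.019380) = -0.076872
T(2,0) = -0.019218

-0.0192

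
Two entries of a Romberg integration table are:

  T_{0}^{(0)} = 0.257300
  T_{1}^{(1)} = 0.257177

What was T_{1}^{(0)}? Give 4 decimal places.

From T_{1}^{(1)} = (4·T_{1}^{(0)} − T_{0}^{(0)})/3, solve for T_{1}^{(0)}:
4·T_{1}^{(0)} = 3·0.257177 + 0.257300 = 1.028831
T_{1}^{(0)} = 0.257208

0.2572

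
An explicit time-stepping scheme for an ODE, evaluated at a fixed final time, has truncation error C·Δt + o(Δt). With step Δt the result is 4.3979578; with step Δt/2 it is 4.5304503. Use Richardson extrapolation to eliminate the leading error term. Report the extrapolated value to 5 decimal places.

4.66294

Extrapolated value = (2·A(Δt/2) − A(Δt)) / (2 − 1)
= (2·4.5304503 − 4.3979578) / 1
= 4.6629428 / 1 = 4.6629428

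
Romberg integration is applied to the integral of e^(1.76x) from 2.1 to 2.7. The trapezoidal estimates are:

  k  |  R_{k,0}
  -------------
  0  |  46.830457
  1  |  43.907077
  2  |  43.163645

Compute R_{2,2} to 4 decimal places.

Richardson extrapolation on the trapezoidal column (denominator 4−1=3):
R_{1,1} = 43.907077 + (43.907077 − 46.830457)/3 = 42.932617
R_{2,1} = 43.163645 + (43.163645 − 43.907077)/3 = 42.915834
R_{2,2} = 42.915834 + (42.915834 − 42.932617)/15 = 42.914715

42.9147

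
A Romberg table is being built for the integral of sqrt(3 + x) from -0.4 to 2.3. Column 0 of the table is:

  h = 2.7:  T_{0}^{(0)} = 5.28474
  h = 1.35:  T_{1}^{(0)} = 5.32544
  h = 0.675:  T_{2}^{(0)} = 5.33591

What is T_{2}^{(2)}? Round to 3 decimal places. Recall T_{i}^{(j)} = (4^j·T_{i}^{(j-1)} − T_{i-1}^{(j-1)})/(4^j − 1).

5.339

T_{1}^{(1)} = (4·5.32544 − 5.28474) / 3 = 5.33901
T_{2}^{(1)} = 5.33591 + (5.33591 − 5.32544)/3 = 5.33940
T_{2}^{(2)} = (16·5.33940 − 5.33901) / 15 = 5.33943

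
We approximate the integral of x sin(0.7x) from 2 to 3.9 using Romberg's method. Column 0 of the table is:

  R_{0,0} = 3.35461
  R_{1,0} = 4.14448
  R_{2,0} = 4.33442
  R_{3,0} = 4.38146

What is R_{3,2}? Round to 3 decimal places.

Richardson extrapolation on the trapezoidal column (denominator 4−1=3):
R_{2,1} = 4.33442 + (4.33442 − 4.14448)/3 = 4.39773
R_{3,1} = (4·4.38146 − 4.33442) / 3 = 4.39714
R_{3,2} = 4.39714 + (4.39714 − 4.39773)/15 = 4.39710

4.397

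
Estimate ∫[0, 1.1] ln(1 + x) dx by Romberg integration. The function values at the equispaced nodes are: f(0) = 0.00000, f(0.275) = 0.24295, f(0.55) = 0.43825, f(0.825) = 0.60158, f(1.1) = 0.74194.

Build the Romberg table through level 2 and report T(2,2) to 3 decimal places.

T(0,0) (trapezoid, 1 panel, h=1.1000): 0.40807
T(1,0) (trapezoid, 2 panels, h=0.5500): 0.44507
T(2,0) (trapezoid, 4 panels, h=0.2750): 0.45478
T(1,1) = 0.44507 + (0.44507 − 0.40807)/3 = 0.45740
T(2,1) = 0.45478 + (0.45478 − 0.44507)/3 = 0.45802
T(2,2) = 0.45802 + (0.45802 − 0.45740)/15 = 0.45806

0.458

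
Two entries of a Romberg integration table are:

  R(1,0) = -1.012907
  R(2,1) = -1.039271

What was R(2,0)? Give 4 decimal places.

From R(2,1) = (4·R(2,0) − R(1,0))/3, solve for R(2,0):
4·R(2,0) = 3·(-1.039271) + (-1.012907) = -4.130720
R(2,0) = -1.032680

-1.0327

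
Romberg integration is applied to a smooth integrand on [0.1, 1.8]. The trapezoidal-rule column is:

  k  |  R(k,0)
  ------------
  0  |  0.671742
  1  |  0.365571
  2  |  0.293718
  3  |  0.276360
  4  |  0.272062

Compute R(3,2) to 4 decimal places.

0.2706

Richardson extrapolation on the trapezoidal column (denominator 4−1=3):
R(2,1) = (4·0.293718 − 0.365571) / 3 = 0.269767
R(3,1) = (4·0.276360 − 0.293718) / 3 = 0.270574
R(3,2) = 0.270574 + (0.270574 − 0.269767)/15 = 0.270628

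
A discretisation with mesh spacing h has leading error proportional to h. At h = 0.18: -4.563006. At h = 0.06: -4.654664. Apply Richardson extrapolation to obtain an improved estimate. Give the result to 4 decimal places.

-4.7005

The leading error scales as h; refining by a factor of 3 reduces it by 3^1 = 3.
Extrapolated value = (3·A(h/3) − A(h)) / (3 − 1)
= (3·(-4.654664) − (-4.563006)) / 2
= -9.400986 / 2 = -4.700493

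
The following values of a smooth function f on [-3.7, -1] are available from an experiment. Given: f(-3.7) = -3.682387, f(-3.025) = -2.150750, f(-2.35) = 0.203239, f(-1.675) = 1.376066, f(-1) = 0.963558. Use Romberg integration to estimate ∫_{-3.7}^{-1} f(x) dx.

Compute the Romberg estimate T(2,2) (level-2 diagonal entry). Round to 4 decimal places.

T(0,0) (trapezoid, 1 panel, h=2.7000): -3.670419
T(1,0) (trapezoid, 2 panels, h=1.3500): -1.560837
T(2,0) (trapezoid, 4 panels, h=0.6750): -1.303330
T(1,1) = -1.560837 + (-1.560837 − (-3.670419))/3 = -0.857643
T(2,1) = -1.303330 + (-1.303330 − (-1.560837))/3 = -1.217494
T(2,2) = -1.217494 + (-1.217494 − (-0.857643))/15 = -1.241484

-1.2415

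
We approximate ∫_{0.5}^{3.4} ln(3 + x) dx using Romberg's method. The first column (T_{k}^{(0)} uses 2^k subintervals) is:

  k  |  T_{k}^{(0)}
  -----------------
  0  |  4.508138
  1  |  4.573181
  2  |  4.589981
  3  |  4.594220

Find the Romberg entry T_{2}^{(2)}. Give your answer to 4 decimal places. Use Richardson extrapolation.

4.5956

Richardson extrapolation on the trapezoidal column (denominator 4−1=3):
T_{1}^{(1)} = (4·4.573181 − 4.508138) / 3 = 4.594862
T_{2}^{(1)} = 4.589981 + (4.589981 − 4.573181)/3 = 4.595581
T_{2}^{(2)} = 4.595581 + (4.595581 − 4.594862)/15 = 4.595629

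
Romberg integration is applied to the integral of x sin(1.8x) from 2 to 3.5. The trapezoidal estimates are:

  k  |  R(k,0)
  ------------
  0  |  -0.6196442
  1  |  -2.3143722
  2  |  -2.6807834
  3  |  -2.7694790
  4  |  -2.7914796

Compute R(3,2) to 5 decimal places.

-2.79879

Richardson extrapolation on the trapezoidal column (denominator 4−1=3):
R(2,1) = -2.6807834 + (-2.6807834 − (-2.3143722))/3 = -2.8029205
R(3,1) = (4·(-2.7694790) − (-2.6807834)) / 3 = -2.7990442
R(3,2) = (16·(-2.7990442) − (-2.8029205)) / 15 = -2.7987858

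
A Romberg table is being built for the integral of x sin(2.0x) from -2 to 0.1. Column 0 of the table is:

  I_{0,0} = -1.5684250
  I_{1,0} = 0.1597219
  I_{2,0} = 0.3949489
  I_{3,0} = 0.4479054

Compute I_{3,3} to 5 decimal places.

0.46518

I_{1,1} = 0.1597219 + (0.1597219 − (-1.5684250))/3 = 0.7357709
I_{2,1} = (4·0.3949489 − 0.1597219) / 3 = 0.4733579
I_{3,1} = 0.4479054 + (0.4479054 − 0.3949489)/3 = 0.4655576
I_{2,2} = 0.4733579 + (0.4733579 − 0.7357709)/15 = 0.4558637
I_{3,2} = (16·0.4655576 − 0.4733579) / 15 = 0.4650376
I_{3,3} = (64·0.4650376 − 0.4558637) / 63 = 0.4651832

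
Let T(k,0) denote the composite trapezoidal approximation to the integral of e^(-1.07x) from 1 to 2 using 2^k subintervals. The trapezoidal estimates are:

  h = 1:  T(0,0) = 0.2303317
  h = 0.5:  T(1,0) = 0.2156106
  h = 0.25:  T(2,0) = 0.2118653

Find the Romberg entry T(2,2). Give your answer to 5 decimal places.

Richardson extrapolation on the trapezoidal column (denominator 4−1=3):
T(1,1) = (4·0.2156106 − 0.2303317) / 3 = 0.2107036
T(2,1) = (4·0.2118653 − 0.2156106) / 3 = 0.2106169
T(2,2) = 0.2106169 + (0.2106169 − 0.2107036)/15 = 0.2106111

0.21061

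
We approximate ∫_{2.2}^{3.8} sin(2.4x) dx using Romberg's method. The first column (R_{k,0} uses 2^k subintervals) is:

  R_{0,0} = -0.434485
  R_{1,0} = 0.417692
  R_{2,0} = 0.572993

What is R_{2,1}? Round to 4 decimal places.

R_{2,1} = 0.572993 + (0.572993 − 0.417692)/3 = 0.624760

0.6248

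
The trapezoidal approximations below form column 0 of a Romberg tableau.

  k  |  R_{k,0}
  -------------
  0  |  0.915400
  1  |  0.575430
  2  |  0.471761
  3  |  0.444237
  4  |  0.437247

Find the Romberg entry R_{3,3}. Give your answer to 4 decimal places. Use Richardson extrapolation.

0.4349

Richardson extrapolation on the trapezoidal column (denominator 4−1=3):
R_{1,1} = 0.575430 + (0.575430 − 0.915400)/3 = 0.462107
R_{2,1} = (4·0.471761 − 0.575430) / 3 = 0.437205
R_{3,1} = 0.444237 + (0.444237 − 0.471761)/3 = 0.435062
R_{2,2} = (16·0.437205 − 0.462107) / 15 = 0.435545
R_{3,2} = 0.435062 + (0.435062 − 0.437205)/15 = 0.434919
R_{3,3} = (64·0.434919 − 0.435545) / 63 = 0.434909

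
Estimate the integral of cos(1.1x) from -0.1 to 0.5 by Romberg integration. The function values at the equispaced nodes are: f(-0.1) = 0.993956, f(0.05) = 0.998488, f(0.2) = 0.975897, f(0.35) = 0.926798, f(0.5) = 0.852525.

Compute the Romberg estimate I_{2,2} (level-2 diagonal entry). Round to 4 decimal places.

I_{0,0} (trapezoid, 1 panel, h=0.6000): 0.553944
I_{1,0} (trapezoid, 2 panels, h=0.3000): 0.569741
I_{2,0} (trapezoid, 4 panels, h=0.1500): 0.573664
I_{1,1} = 0.569741 + (0.569741 − 0.553944)/3 = 0.575007
I_{2,1} = 0.573664 + (0.573664 − 0.569741)/3 = 0.574972
I_{2,2} = 0.574972 + (0.574972 − 0.575007)/15 = 0.574970

0.5750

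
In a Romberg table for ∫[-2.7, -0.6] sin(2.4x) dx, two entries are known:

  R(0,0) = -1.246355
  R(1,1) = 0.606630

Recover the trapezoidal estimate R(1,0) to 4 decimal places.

From R(1,1) = (4·R(1,0) − R(0,0))/3, solve for R(1,0):
4·R(1,0) = 3·0.606630 + (-1.246355) = 0.573535
R(1,0) = 0.143384

0.1434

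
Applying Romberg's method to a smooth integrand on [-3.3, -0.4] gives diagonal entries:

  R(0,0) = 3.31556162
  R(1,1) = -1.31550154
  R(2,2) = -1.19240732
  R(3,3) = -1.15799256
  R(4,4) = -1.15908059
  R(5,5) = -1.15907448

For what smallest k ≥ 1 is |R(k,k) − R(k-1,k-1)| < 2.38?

|R(1,1) − R(0,0)| = 4.63106316 ≥ 2.38
|R(2,2) − R(1,1)| = 0.12309422 < 2.38

k = 2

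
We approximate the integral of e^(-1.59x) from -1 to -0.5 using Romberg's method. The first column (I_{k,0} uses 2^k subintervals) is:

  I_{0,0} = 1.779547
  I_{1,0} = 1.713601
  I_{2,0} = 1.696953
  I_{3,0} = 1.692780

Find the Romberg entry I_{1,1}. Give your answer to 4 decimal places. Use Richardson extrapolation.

1.6916

Richardson extrapolation on the trapezoidal column (denominator 4−1=3):
I_{1,1} = (4·1.713601 − 1.779547) / 3 = 1.691619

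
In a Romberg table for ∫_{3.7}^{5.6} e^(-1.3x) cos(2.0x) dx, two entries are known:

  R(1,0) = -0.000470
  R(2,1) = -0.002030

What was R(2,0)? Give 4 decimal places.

-0.0016

From R(2,1) = (4·R(2,0) − R(1,0))/3, solve for R(2,0):
4·R(2,0) = 3·(-0.002030) + (-0.000470) = -0.006560
R(2,0) = -0.001640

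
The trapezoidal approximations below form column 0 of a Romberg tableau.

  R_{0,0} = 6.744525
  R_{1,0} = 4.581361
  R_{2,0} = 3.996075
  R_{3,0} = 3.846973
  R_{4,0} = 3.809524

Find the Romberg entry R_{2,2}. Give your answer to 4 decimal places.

3.7970

R_{1,1} = 4.581361 + (4.581361 − 6.744525)/3 = 3.860306
R_{2,1} = 3.996075 + (3.996075 − 4.581361)/3 = 3.800980
R_{2,2} = 3.800980 + (3.800980 − 3.860306)/15 = 3.797025
(Column j=1 coincides with Simpson's rule on the same nodes.)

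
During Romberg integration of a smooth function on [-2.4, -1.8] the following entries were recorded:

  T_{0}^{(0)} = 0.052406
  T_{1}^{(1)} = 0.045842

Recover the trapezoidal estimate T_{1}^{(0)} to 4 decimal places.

0.0475

From T_{1}^{(1)} = (4·T_{1}^{(0)} − T_{0}^{(0)})/3, solve for T_{1}^{(0)}:
4·T_{1}^{(0)} = 3·0.045842 + 0.052406 = 0.189932
T_{1}^{(0)} = 0.047483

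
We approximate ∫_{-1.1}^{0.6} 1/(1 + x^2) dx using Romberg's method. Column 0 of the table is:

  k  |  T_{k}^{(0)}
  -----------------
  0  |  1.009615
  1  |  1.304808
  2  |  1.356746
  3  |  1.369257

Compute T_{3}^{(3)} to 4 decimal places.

1.3734

Richardson extrapolation on the trapezoidal column (denominator 4−1=3):
T_{1}^{(1)} = (4·1.304808 − 1.009615) / 3 = 1.403206
T_{2}^{(1)} = (4·1.356746 − 1.304808) / 3 = 1.374059
T_{3}^{(1)} = 1.369257 + (1.369257 − 1.356746)/3 = 1.373427
T_{2}^{(2)} = (16·1.374059 − 1.403206) / 15 = 1.372116
T_{3}^{(2)} = (16·1.373427 − 1.374059) / 15 = 1.373385
T_{3}^{(3)} = 1.373385 + (1.373385 − 1.372116)/63 = 1.373405
(Column j=1 coincides with Simpson's rule on the same nodes.)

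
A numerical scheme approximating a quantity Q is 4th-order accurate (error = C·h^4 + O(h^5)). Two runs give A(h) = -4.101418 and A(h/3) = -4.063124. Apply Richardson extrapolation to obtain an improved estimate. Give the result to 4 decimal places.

-4.0626

The leading error scales as h^4; refining by a factor of 3 reduces it by 3^4 = 81.
Extrapolated value = (81·A(h/3) − A(h)) / (81 − 1)
= (81·(-4.063124) − (-4.101418)) / 80
= -325.011626 / 80 = -4.062645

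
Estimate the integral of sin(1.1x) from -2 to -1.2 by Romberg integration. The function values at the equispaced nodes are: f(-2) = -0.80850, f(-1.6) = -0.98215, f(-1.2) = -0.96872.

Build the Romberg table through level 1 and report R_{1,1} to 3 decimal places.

R_{0,0} (trapezoid, 1 panel, h=0.8000): -0.71089
R_{1,0} (trapezoid, 2 panels, h=0.4000): -0.74830
R_{1,1} = -0.74830 + (-0.74830 − (-0.71089))/3 = -0.76077

-0.761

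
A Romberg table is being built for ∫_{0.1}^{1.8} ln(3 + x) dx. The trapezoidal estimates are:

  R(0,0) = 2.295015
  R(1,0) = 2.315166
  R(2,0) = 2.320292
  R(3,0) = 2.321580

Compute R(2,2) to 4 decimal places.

R(1,1) = (4·2.315166 − 2.295015) / 3 = 2.321883
R(2,1) = (4·2.320292 − 2.315166) / 3 = 2.322001
R(2,2) = 2.322001 + (2.322001 − 2.321883)/15 = 2.322009

2.3220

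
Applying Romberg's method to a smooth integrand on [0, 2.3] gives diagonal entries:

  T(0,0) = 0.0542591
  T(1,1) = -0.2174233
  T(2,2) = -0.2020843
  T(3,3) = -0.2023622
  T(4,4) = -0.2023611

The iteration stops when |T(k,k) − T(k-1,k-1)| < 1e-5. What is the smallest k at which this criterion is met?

k = 4

|T(1,1) − T(0,0)| = 0.2716824 ≥ 1e-5
|T(2,2) − T(1,1)| = 0.0153390 ≥ 1e-5
|T(3,3) − T(2,2)| = 0.0002779 ≥ 1e-5
|T(4,4) − T(3,3)| = 0.0000011 < 1e-5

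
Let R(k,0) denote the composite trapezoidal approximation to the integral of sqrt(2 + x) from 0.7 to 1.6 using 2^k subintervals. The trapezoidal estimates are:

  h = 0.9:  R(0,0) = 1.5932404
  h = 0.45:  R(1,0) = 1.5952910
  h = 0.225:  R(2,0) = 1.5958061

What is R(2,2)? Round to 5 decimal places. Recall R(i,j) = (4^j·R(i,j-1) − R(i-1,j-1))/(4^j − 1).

1.59598

R(1,1) = 1.5952910 + (1.5952910 − 1.5932404)/3 = 1.5959745
R(2,1) = 1.5958061 + (1.5958061 − 1.5952910)/3 = 1.5959778
R(2,2) = (16·1.5959778 − 1.5959745) / 15 = 1.5959780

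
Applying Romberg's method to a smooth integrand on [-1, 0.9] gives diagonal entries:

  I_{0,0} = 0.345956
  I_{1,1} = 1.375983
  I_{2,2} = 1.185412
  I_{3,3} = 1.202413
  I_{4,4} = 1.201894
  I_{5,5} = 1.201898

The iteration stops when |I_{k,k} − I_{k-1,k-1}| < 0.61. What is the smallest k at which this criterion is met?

k = 2

|I_{1,1} − I_{0,0}| = 1.030027 ≥ 0.61
|I_{2,2} − I_{1,1}| = 0.190571 < 0.61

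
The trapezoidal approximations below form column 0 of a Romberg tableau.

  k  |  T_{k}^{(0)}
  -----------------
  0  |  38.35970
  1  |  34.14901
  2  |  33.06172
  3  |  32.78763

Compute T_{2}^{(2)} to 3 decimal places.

32.696

Richardson extrapolation on the trapezoidal column (denominator 4−1=3):
T_{1}^{(1)} = (4·34.14901 − 38.35970) / 3 = 32.74545
T_{2}^{(1)} = (4·33.06172 − 34.14901) / 3 = 32.69929
T_{2}^{(2)} = 32.69929 + (32.69929 − 32.74545)/15 = 32.69621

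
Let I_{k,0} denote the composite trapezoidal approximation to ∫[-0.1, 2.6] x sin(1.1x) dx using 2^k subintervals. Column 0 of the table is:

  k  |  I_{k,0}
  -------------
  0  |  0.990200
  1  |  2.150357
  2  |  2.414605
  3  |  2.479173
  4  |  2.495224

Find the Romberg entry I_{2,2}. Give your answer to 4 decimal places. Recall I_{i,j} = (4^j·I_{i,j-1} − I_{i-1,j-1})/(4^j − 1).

2.5004

Richardson extrapolation on the trapezoidal column (denominator 4−1=3):
I_{1,1} = 2.150357 + (2.150357 − 0.990200)/3 = 2.537076
I_{2,1} = (4·2.414605 − 2.150357) / 3 = 2.502688
I_{2,2} = 2.502688 + (2.502688 − 2.537076)/15 = 2.500395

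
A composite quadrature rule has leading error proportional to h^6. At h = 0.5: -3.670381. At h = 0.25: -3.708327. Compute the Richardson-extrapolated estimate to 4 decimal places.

The leading error scales as h^6; refining by a factor of 2 reduces it by 2^6 = 64.
Extrapolated value = (64·A(h/2) − A(h)) / (64 − 1)
= (64·(-3.708327) − (-3.670381)) / 63
= -233.662547 / 63 = -3.708929

-3.7089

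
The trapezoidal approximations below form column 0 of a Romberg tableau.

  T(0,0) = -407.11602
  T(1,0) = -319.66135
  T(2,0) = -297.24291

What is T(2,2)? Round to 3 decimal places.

-289.721

Richardson extrapolation on the trapezoidal column (denominator 4−1=3):
T(1,1) = -319.66135 + (-319.66135 − (-407.11602))/3 = -290.50979
T(2,1) = (4·(-297.24291) − (-319.66135)) / 3 = -289.77010
T(2,2) = (16·(-289.77010) − (-290.50979)) / 15 = -289.72079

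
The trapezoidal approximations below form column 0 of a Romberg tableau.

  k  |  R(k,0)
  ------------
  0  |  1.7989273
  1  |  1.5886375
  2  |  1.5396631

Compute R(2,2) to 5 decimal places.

1.52366

Richardson extrapolation on the trapezoidal column (denominator 4−1=3):
R(1,1) = 1.5886375 + (1.5886375 − 1.7989273)/3 = 1.5185409
R(2,1) = 1.5396631 + (1.5396631 − 1.5886375)/3 = 1.5233383
R(2,2) = 1.5233383 + (1.5233383 − 1.5185409)/15 = 1.5236581
(Column j=1 coincides with Simpson's rule on the same nodes.)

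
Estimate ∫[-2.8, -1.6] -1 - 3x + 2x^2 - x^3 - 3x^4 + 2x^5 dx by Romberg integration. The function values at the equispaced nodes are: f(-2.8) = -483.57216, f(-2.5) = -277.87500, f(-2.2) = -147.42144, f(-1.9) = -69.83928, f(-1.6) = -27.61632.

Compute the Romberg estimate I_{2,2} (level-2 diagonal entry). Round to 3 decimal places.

I_{0,0} (trapezoid, 1 panel, h=1.2000): -306.71309
I_{1,0} (trapezoid, 2 panels, h=0.6000): -241.80941
I_{2,0} (trapezoid, 4 panels, h=0.3000): -225.21899
I_{1,1} = -241.80941 + (-241.80941 − (-306.71309))/3 = -220.17485
I_{2,1} = -225.21899 + (-225.21899 − (-241.80941))/3 = -219.68885
I_{2,2} = -219.68885 + (-219.68885 − (-220.17485))/15 = -219.65645

-219.656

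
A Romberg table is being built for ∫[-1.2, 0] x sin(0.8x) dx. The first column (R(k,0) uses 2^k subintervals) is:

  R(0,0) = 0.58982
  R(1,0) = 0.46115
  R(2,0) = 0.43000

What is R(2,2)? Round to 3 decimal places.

0.420

Richardson extrapolation on the trapezoidal column (denominator 4−1=3):
R(1,1) = 0.46115 + (0.46115 − 0.58982)/3 = 0.41826
R(2,1) = 0.43000 + (0.43000 − 0.46115)/3 = 0.41962
R(2,2) = (16·0.41962 − 0.41826) / 15 = 0.41971
(Column j=1 coincides with Simpson's rule on the same nodes.)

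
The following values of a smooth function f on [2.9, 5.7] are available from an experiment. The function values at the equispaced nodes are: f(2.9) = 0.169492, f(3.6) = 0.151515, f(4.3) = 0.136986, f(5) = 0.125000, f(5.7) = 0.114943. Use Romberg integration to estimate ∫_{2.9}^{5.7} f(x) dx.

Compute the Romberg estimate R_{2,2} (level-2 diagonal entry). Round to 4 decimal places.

0.3884

R_{0,0} (trapezoid, 1 panel, h=2.8000): 0.398209
R_{1,0} (trapezoid, 2 panels, h=1.4000): 0.390885
R_{2,0} (trapezoid, 4 panels, h=0.7000): 0.389003
R_{1,1} = 0.390885 + (0.390885 − 0.398209)/3 = 0.388444
R_{2,1} = 0.389003 + (0.389003 − 0.390885)/3 = 0.388376
R_{2,2} = 0.388376 + (0.388376 − 0.388444)/15 = 0.388371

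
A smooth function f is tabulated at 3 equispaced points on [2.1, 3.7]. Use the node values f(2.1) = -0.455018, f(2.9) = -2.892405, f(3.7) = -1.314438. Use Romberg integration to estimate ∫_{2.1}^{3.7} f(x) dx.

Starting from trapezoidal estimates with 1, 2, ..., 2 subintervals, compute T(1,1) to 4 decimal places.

T(0,0) (trapezoid, 1 panel, h=1.6000): -1.415565
T(1,0) (trapezoid, 2 panels, h=0.8000): -3.021706
T(1,1) = -3.021706 + (-3.021706 − (-1.415565))/3 = -3.557086

-3.5571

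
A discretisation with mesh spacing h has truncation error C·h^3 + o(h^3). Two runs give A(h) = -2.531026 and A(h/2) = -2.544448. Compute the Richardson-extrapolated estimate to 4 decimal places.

-2.5464

Extrapolated value = (8·A(h/2) − A(h)) / (8 − 1)
= (8·(-2.544448) − (-2.531026)) / 7
= -17.824558 / 7 = -2.546365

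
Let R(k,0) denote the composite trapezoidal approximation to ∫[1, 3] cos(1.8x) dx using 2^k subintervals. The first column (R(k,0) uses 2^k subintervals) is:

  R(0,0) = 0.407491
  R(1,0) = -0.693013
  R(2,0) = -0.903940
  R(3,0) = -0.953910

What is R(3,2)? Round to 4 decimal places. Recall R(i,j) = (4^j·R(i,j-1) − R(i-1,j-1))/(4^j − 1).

Richardson extrapolation on the trapezoidal column (denominator 4−1=3):
R(2,1) = -0.903940 + (-0.903940 − (-0.693013))/3 = -0.974249
R(3,1) = (4·(-0.953910) − (-0.903940)) / 3 = -0.970567
R(3,2) = -0.970567 + (-0.970567 − (-0.974249))/15 = -0.970322

-0.9703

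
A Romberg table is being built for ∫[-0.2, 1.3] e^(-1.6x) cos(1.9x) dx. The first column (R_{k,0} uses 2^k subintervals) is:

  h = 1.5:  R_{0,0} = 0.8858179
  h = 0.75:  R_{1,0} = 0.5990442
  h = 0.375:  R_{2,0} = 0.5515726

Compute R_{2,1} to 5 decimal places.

R_{2,1} = (4·0.5515726 − 0.5990442) / 3 = 0.5357487

0.53575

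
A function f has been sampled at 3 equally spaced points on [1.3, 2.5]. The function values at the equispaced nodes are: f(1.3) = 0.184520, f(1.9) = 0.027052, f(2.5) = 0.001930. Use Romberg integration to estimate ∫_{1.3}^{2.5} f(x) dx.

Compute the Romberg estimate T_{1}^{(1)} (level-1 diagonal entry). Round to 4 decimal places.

0.0589

T_{0}^{(0)} (trapezoid, 1 panel, h=1.2000): 0.111870
T_{1}^{(0)} (trapezoid, 2 panels, h=0.6000): 0.072166
T_{1}^{(1)} = 0.072166 + (0.072166 − 0.111870)/3 = 0.058931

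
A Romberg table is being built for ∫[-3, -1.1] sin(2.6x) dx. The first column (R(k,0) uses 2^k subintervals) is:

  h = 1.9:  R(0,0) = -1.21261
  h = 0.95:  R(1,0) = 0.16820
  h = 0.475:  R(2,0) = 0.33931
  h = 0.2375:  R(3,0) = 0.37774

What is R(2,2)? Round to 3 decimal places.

0.381

Richardson extrapolation on the trapezoidal column (denominator 4−1=3):
R(1,1) = (4·0.16820 − (-1.21261)) / 3 = 0.62847
R(2,1) = 0.33931 + (0.33931 − 0.16820)/3 = 0.39635
R(2,2) = (16·0.39635 − 0.62847) / 15 = 0.38088
(Column j=1 coincides with Simpson's rule on the same nodes.)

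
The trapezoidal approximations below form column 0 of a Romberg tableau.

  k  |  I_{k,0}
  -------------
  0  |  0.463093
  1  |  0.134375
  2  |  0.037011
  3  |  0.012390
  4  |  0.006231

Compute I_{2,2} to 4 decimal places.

0.0032

Richardson extrapolation on the trapezoidal column (denominator 4−1=3):
I_{1,1} = 0.134375 + (0.134375 − 0.463093)/3 = 0.024802
I_{2,1} = (4·0.037011 − 0.134375) / 3 = 0.004556
I_{2,2} = (16·0.004556 − 0.024802) / 15 = 0.003206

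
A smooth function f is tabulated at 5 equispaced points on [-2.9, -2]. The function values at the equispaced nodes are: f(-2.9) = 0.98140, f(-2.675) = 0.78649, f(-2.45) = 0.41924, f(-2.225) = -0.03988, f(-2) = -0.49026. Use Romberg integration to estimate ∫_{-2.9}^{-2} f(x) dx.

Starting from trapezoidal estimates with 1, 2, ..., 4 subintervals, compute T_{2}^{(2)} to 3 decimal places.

0.324

T_{0}^{(0)} (trapezoid, 1 panel, h=0.9000): 0.22101
T_{1}^{(0)} (trapezoid, 2 panels, h=0.4500): 0.29916
T_{2}^{(0)} (trapezoid, 4 panels, h=0.2250): 0.31757
T_{1}^{(1)} = 0.29916 + (0.29916 − 0.22101)/3 = 0.32521
T_{2}^{(1)} = 0.31757 + (0.31757 − 0.29916)/3 = 0.32371
T_{2}^{(2)} = 0.32371 + (0.32371 − 0.32521)/15 = 0.32361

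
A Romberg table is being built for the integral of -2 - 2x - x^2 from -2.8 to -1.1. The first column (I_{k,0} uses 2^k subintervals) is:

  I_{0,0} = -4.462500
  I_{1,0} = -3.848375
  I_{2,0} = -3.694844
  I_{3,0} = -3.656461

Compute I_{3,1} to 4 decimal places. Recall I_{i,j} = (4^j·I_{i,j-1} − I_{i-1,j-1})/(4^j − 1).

-3.6437

I_{3,1} = -3.656461 + (-3.656461 − (-3.694844))/3 = -3.643667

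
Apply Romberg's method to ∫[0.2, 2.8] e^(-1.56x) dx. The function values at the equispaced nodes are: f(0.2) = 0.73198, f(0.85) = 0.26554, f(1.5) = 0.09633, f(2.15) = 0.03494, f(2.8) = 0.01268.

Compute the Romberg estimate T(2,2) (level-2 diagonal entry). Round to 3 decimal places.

0.462

T(0,0) (trapezoid, 1 panel, h=2.6000): 0.96806
T(1,0) (trapezoid, 2 panels, h=1.3000): 0.60926
T(2,0) (trapezoid, 4 panels, h=0.6500): 0.49994
T(1,1) = 0.60926 + (0.60926 − 0.96806)/3 = 0.48966
T(2,1) = 0.49994 + (0.49994 − 0.60926)/3 = 0.46350
T(2,2) = 0.46350 + (0.46350 − 0.48966)/15 = 0.46176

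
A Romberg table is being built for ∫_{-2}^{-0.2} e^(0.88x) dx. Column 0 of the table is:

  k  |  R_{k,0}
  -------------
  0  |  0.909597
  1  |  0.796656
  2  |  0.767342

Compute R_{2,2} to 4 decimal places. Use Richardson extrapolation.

0.7575

Richardson extrapolation on the trapezoidal column (denominator 4−1=3):
R_{1,1} = 0.796656 + (0.796656 − 0.909597)/3 = 0.759009
R_{2,1} = (4·0.767342 − 0.796656) / 3 = 0.757571
R_{2,2} = (16·0.757571 − 0.759009) / 15 = 0.757475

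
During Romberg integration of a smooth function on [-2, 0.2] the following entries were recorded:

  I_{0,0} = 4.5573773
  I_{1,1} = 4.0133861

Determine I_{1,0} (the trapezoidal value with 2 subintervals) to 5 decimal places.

From I_{1,1} = (4·I_{1,0} − I_{0,0})/3, solve for I_{1,0}:
4·I_{1,0} = 3·4.0133861 + 4.5573773 = 16.5975356
I_{1,0} = 4.1493839

4.14938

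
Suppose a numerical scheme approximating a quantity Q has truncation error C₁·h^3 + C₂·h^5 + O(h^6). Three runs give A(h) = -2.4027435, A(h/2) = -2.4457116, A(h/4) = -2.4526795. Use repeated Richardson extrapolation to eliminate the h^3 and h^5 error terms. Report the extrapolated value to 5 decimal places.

First eliminate the h^3 term (factor 2^3 = 8):
  B₁ = (8·(-2.4457116) − (-2.4027435))/7 = -2.4518499
  B₂ = (8·(-2.4526795) − (-2.4457116))/7 = -2.4536749
Then eliminate the h^5 term (factor 2^5 = 32):
  (32·(-2.4536749) − (-2.4518499))/31 = -2.4537338

-2.45373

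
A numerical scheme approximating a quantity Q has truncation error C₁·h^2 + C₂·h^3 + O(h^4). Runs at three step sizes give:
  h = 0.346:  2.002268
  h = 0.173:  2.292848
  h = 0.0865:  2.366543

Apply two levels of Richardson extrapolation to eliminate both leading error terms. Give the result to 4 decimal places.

2.3913

First eliminate the h^2 term (factor 2^2 = 4):
  B₁ = (4·2.292848 − 2.002268)/3 = 2.389708
  B₂ = (4·2.366543 − 2.292848)/3 = 2.391108
Then eliminate the h^3 term (factor 2^3 = 8):
  (8·2.391108 − 2.389708)/7 = 2.391308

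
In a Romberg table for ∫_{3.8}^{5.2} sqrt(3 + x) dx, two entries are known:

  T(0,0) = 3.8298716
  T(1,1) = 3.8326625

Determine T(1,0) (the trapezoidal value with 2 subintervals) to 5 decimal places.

From T(1,1) = (4·T(1,0) − T(0,0))/3, solve for T(1,0):
4·T(1,0) = 3·3.8326625 + 3.8298716 = 15.3278591
T(1,0) = 3.8319648

3.83196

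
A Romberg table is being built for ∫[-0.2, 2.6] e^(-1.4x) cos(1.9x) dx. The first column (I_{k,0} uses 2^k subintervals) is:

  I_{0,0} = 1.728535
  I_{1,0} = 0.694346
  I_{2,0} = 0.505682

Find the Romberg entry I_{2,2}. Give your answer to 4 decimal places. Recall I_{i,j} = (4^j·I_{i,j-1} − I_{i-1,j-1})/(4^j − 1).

Richardson extrapolation on the trapezoidal column (denominator 4−1=3):
I_{1,1} = (4·0.694346 − 1.728535) / 3 = 0.349616
I_{2,1} = 0.505682 + (0.505682 − 0.694346)/3 = 0.442794
I_{2,2} = (16·0.442794 − 0.349616) / 15 = 0.449006
(Column j=1 coincides with Simpson's rule on the same nodes.)

0.4490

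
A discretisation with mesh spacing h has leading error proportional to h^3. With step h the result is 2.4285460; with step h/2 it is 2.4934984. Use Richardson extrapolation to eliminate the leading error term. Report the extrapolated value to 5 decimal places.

2.50278

Extrapolated value = (8·A(h/2) − A(h)) / (8 − 1)
= (8·2.4934984 − 2.4285460) / 7
= 17.5194412 / 7 = 2.5027773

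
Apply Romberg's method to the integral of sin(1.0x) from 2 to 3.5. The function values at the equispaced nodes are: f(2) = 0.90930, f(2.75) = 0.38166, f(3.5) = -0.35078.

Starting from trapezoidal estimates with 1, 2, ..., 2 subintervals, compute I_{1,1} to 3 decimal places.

0.521

I_{0,0} (trapezoid, 1 panel, h=1.5000): 0.41889
I_{1,0} (trapezoid, 2 panels, h=0.7500): 0.49569
I_{1,1} = 0.49569 + (0.49569 − 0.41889)/3 = 0.52129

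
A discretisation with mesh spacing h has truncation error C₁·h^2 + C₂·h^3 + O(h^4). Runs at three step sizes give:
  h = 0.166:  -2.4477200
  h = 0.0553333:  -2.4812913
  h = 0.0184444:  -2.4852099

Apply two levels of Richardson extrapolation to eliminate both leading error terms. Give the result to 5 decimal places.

First eliminate the h^2 term (factor 3^2 = 9):
  B₁ = (9·(-2.4812913) − (-2.4477200))/8 = -2.4854877
  B₂ = (9·(-2.4852099) − (-2.4812913))/8 = -2.4856997
Then eliminate the h^3 term (factor 3^3 = 27):
  (27·(-2.4856997) − (-2.4854877))/26 = -2.4857079

-2.48571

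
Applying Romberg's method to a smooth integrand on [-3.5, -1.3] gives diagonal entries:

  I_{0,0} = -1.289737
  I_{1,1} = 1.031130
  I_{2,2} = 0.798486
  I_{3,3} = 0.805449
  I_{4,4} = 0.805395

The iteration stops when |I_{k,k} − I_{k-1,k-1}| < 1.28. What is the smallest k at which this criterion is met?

k = 2

|I_{1,1} − I_{0,0}| = 2.320867 ≥ 1.28
|I_{2,2} − I_{1,1}| = 0.232644 < 1.28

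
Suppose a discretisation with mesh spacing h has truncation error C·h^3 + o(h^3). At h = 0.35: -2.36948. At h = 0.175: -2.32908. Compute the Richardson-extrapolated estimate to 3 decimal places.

-2.323

The leading error scales as h^3; refining by a factor of 2 reduces it by 2^3 = 8.
Extrapolated value = (8·A(h/2) − A(h)) / (8 − 1)
= (8·(-2.32908) − (-2.36948)) / 7
= -16.26316 / 7 = -2.32331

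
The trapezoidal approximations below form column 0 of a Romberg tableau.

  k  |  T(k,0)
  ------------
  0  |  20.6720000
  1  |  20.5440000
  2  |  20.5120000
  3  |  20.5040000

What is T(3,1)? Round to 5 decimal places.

Richardson extrapolation on the trapezoidal column (denominator 4−1=3):
T(3,1) = (4·20.5040000 − 20.5120000) / 3 = 20.5013333

20.50133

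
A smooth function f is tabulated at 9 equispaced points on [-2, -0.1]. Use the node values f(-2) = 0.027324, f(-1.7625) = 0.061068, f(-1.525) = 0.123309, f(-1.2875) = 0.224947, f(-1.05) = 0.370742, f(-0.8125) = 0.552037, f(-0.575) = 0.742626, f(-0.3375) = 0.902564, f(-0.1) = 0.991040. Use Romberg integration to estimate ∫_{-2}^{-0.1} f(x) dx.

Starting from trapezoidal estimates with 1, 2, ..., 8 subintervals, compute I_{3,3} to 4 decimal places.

I_{0,0} (trapezoid, 1 panel, h=1.9000): 0.967446
I_{1,0} (trapezoid, 2 panels, h=0.9500): 0.835928
I_{2,0} (trapezoid, 4 panels, h=0.4750): 0.829283
I_{3,0} (trapezoid, 8 panels, h=0.2375): 0.828038
I_{1,1} = 0.835928 + (0.835928 − 0.967446)/3 = 0.792089
I_{2,1} = 0.829283 + (0.829283 − 0.835928)/3 = 0.827068
I_{3,1} = 0.828038 + (0.828038 − 0.829283)/3 = 0.827623
I_{2,2} = 0.827068 + (0.827068 − 0.792089)/15 = 0.829400
I_{3,2} = 0.827623 + (0.827623 − 0.827068)/15 = 0.827660
I_{3,3} = 0.827660 + (0.827660 − 0.829400)/63 = 0.827632

0.8276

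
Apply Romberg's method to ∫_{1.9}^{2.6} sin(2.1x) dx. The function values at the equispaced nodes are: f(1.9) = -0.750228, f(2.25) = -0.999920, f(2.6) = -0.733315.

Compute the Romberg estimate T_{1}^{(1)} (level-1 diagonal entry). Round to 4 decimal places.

T_{0}^{(0)} (trapezoid, 1 panel, h=0.7000): -0.519240
T_{1}^{(0)} (trapezoid, 2 panels, h=0.3500): -0.609592
T_{1}^{(1)} = -0.609592 + (-0.609592 − (-0.519240))/3 = -0.639709

-0.6397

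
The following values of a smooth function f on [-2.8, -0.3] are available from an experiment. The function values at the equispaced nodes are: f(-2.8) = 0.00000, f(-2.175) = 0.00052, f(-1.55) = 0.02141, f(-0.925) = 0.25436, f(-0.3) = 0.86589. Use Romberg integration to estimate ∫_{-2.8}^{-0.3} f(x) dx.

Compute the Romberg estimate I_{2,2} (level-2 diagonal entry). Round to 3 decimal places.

I_{0,0} (trapezoid, 1 panel, h=2.5000): 1.08236
I_{1,0} (trapezoid, 2 panels, h=1.2500): 0.56794
I_{2,0} (trapezoid, 4 panels, h=0.6250): 0.44327
I_{1,1} = 0.56794 + (0.56794 − 1.08236)/3 = 0.39647
I_{2,1} = 0.44327 + (0.44327 − 0.56794)/3 = 0.40171
I_{2,2} = 0.40171 + (0.40171 − 0.39647)/15 = 0.40206

0.402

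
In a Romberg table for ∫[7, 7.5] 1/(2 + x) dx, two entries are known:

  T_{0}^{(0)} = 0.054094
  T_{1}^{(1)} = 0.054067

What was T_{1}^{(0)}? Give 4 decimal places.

From T_{1}^{(1)} = (4·T_{1}^{(0)} − T_{0}^{(0)})/3, solve for T_{1}^{(0)}:
4·T_{1}^{(0)} = 3·0.054067 + 0.054094 = 0.216295
T_{1}^{(0)} = 0.054074

0.0541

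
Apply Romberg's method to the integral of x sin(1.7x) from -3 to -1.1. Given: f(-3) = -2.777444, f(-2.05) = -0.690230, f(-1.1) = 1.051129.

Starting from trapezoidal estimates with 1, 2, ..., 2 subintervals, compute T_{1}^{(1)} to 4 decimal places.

-1.4210

T_{0}^{(0)} (trapezoid, 1 panel, h=1.9000): -1.639999
T_{1}^{(0)} (trapezoid, 2 panels, h=0.9500): -1.475718
T_{1}^{(1)} = -1.475718 + (-1.475718 − (-1.639999))/3 = -1.420958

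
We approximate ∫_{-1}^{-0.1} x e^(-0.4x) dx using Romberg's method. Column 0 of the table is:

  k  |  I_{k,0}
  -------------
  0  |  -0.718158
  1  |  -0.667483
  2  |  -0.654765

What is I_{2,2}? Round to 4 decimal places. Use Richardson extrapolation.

-0.6505

I_{1,1} = -0.667483 + (-0.667483 − (-0.718158))/3 = -0.650591
I_{2,1} = -0.654765 + (-0.654765 − (-0.667483))/3 = -0.650526
I_{2,2} = -0.650526 + (-0.650526 − (-0.650591))/15 = -0.650522
(Column j=1 coincides with Simpson's rule on the same nodes.)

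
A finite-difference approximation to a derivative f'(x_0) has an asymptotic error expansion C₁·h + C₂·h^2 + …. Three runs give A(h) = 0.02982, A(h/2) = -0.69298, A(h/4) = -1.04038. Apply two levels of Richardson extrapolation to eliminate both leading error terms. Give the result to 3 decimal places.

First eliminate the h term (factor 2^1 = 2):
  B₁ = (2·(-0.69298) − 0.02982)/1 = -1.41578
  B₂ = (2·(-1.04038) − (-0.69298))/1 = -1.38778
Then eliminate the h^2 term (factor 2^2 = 4):
  (4·(-1.38778) − (-1.41578))/3 = -1.37845

-1.378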